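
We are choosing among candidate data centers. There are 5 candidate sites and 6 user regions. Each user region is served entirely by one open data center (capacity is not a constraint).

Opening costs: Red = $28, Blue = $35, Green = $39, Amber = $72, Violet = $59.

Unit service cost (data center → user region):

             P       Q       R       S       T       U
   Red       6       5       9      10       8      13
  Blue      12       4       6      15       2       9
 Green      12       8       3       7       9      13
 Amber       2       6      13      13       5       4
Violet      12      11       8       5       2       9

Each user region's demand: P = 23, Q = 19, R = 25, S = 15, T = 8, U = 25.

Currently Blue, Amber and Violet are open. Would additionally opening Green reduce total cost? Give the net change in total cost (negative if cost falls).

Current service cost with {Blue, Amber, Violet}: 463.
Adding Green: each user region re-picks its cheapest; new service cost 388, saving 75.
Extra fixed cost: 39. Net change = 39 − 75 = -36.
(Totals: 629 → 593.)

Yes — net change −36 (cost falls by 36).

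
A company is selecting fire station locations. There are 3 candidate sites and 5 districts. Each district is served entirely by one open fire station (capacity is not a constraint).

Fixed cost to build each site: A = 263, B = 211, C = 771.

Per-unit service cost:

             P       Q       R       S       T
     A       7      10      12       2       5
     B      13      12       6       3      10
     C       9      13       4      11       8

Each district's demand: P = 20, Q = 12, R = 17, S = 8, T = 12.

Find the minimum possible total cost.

For any fixed open set, each district goes to its cheapest open site; total = fixed + service.
{A}: P→A 7·20=140, Q→A 10·12=120, R→A 12·17=204, S→A 2·8=16, T→A 5·12=60. Service 540; fixed 263; total 803.
{B}: service 650 + fixed 211 = 861
{A, B}: service 438 + fixed 474 = 912
{A, B, C}: service 404 + fixed 1245 = 1649
No other subset beats 803.

Minimum total cost: 803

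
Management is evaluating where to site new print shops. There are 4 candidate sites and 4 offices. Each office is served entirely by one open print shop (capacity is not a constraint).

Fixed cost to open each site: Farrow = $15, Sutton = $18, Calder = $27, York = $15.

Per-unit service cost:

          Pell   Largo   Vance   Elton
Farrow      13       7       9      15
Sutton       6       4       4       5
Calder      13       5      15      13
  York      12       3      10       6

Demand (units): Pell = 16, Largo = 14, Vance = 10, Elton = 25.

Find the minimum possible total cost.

For any fixed open set, each office goes to its cheapest open site; total = fixed + service.
{Sutton}: Pell→Sutton 6·16=96, Largo→Sutton 4·14=56, Vance→Sutton 4·10=40, Elton→Sutton 5·25=125. Service 317; fixed 18; total 335.
{Sutton, York}: service 303 + fixed 33 = 336
{Farrow, Sutton}: Pell→Sutton 6·16=96, Largo→Sutton 4·14=56, Vance→Sutton 4·10=40, Elton→Sutton 5·25=125. Service 317; fixed 33; total 350.
{Farrow, Sutton, Calder, York}: service 303 + fixed 75 = 378
No other subset beats 335.

Minimum total cost: 335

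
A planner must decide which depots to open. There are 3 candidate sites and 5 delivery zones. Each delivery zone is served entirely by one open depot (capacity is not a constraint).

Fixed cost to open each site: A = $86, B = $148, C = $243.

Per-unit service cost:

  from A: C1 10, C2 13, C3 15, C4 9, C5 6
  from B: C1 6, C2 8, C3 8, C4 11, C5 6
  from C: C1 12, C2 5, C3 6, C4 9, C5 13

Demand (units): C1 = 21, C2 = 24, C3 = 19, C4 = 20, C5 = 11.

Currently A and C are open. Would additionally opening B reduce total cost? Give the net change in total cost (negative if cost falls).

Current service cost with {A, C}: 690.
Adding B: each delivery zone re-picks its cheapest; new service cost 606, saving 84.
Extra fixed cost: 148. Net change = 148 − 84 = 64.
(Totals: 1019 → 1083.)

No — net change +64 (cost rises by 64).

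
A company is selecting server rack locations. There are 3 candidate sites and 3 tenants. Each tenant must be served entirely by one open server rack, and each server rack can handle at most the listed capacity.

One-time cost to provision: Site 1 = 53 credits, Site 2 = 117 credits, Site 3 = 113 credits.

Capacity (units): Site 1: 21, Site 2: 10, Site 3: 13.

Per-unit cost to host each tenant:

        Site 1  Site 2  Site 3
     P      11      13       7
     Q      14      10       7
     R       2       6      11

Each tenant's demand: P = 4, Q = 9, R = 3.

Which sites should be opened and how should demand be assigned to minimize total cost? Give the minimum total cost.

Open {Site 1}: P→Site 1 11·4=44, Q→Site 1 14·9=126, R→Site 1 2·3=6.
Loads: Site 1 carries 16/21. Service 176; fixed 53; total 229.
Next best feasible plan costs 263.

Minimum total cost: 229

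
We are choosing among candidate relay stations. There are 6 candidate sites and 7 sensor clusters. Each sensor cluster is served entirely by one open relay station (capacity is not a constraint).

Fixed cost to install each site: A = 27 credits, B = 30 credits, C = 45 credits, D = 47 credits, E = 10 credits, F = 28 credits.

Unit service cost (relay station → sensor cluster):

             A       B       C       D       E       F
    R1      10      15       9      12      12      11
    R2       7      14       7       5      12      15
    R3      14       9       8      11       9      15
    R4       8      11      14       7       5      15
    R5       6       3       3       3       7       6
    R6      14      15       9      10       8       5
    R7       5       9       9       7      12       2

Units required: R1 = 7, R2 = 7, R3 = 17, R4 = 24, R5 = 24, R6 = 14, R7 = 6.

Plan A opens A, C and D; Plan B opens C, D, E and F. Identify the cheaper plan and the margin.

Plan B is cheaper by 111.

Plan A: {A, C, D}: R1→C 9·7=63, R2→D 5·7=35, R3→C 8·17=136, R4→D 7·24=168, R5→C 3·24=72, R6→C 9·14=126, R7→A 5·6=30. Service 630; fixed 119; total 749.
Plan B: {C, D, E, F}: R1→C 9·7=63, R2→D 5·7=35, R3→C 8·17=136, R4→E 5·24=120, R5→C 3·24=72, R6→F 5·14=70, R7→F 2·6=12. Service 508; fixed 130; total 638.
Difference: |749 − 638| = 111.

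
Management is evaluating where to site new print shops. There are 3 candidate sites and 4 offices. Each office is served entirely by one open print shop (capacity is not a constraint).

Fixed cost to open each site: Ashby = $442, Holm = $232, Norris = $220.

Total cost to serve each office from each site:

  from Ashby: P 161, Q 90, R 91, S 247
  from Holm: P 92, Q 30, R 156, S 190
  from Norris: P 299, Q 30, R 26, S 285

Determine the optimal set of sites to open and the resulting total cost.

Open Holm only; minimum total cost 700.

For any fixed open set, each office goes to its cheapest open site; total = fixed + service.
{Holm}: P→Holm 92, Q→Holm 30, R→Holm 156, S→Holm 190. Service 468; fixed 232; total 700.
{Holm, Norris}: service 338 + fixed 452 = 790
{Norris}: service 640 + fixed 220 = 860
{Ashby, Holm, Norris}: P→Holm 92, Q→Holm 30, R→Norris 26, S→Holm 190. Service 338; fixed 894; total 1232.
No other subset beats 700.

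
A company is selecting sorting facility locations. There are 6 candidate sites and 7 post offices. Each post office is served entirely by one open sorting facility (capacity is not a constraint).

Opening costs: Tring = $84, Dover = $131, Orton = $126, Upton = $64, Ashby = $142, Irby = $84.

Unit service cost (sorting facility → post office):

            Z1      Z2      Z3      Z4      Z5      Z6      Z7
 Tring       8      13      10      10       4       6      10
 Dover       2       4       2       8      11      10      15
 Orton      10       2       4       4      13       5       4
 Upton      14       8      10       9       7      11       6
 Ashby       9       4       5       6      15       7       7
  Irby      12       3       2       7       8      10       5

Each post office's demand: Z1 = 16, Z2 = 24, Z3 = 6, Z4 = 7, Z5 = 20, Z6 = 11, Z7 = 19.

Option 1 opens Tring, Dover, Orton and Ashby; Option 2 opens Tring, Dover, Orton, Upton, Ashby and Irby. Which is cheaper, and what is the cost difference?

Option 1 is cheaper by 148.

Option 1: {Tring, Dover, Orton, Ashby}: Z1→Dover 2·16=32, Z2→Orton 2·24=48, Z3→Dover 2·6=12, Z4→Orton 4·7=28, Z5→Tring 4·20=80, Z6→Orton 5·11=55, Z7→Orton 4·19=76. Service 331; fixed 483; total 814.
Option 2: {Tring, Dover, Orton, Upton, Ashby, Irby}: Z1→Dover 2·16=32, Z2→Orton 2·24=48, Z3→Dover 2·6=12, Z4→Orton 4·7=28, Z5→Tring 4·20=80, Z6→Orton 5·11=55, Z7→Orton 4·19=76. Service 331; fixed 631; total 962.
Difference: |814 − 962| = 148.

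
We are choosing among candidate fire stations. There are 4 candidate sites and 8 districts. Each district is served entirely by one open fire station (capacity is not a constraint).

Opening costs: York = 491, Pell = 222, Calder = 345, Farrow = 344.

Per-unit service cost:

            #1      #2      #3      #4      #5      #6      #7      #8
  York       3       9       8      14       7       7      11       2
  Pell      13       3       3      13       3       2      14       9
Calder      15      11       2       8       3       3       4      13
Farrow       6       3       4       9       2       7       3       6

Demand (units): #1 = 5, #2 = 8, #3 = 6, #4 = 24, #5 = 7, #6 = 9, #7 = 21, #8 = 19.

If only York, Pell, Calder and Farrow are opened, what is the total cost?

Each district is assigned to its cheapest site among the open ones.
{York, Pell, Calder, Farrow}: #1→York 3·5=15, #2→Pell 3·8=24, #3→Calder 2·6=12, #4→Calder 8·24=192, #5→Farrow 2·7=14, #6→Pell 2·9=18, #7→Farrow 3·21=63, #8→York 2·19=38. Service 376; fixed 1402; total 1778.

Total cost: 1778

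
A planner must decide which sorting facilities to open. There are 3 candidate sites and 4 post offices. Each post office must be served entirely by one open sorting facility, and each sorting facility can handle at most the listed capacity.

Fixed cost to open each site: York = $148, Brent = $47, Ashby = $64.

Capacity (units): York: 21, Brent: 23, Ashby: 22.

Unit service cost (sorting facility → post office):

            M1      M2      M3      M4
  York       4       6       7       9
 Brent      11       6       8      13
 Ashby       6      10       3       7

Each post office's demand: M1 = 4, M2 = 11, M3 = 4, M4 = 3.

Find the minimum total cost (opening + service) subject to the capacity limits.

Open {Brent}: M1→Brent 11·4=44, M2→Brent 6·11=66, M3→Brent 8·4=32, M4→Brent 13·3=39.
Loads: Brent carries 22/23. Service 181; fixed 47; total 228.
Next best feasible plan costs 231.

Minimum total cost: 228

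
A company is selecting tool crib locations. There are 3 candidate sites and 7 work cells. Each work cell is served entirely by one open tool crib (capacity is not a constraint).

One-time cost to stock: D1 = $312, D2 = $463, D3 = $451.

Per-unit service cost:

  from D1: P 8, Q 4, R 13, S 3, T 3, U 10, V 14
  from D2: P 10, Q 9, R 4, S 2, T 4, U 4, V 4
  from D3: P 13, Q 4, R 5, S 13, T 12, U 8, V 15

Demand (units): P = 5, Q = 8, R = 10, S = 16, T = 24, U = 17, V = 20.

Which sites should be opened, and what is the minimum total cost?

Open D2 only; minimum total cost 901.

For any fixed open set, each work cell goes to its cheapest open site; total = fixed + service.
{D2}: P→D2 10·5=50, Q→D2 9·8=72, R→D2 4·10=40, S→D2 2·16=32, T→D2 4·24=96, U→D2 4·17=68, V→D2 4·20=80. Service 438; fixed 463; total 901.
{D1}: P→D1 8·5=40, Q→D1 4·8=32, R→D1 13·10=130, S→D1 3·16=48, T→D1 3·24=72, U→D1 10·17=170, V→D1 14·20=280. Service 772; fixed 312; total 1084.
{D1, D2}: service 364 + fixed 775 = 1139
{D1, D2, D3}: service 364 + fixed 1226 = 1590
No other subset beats 901.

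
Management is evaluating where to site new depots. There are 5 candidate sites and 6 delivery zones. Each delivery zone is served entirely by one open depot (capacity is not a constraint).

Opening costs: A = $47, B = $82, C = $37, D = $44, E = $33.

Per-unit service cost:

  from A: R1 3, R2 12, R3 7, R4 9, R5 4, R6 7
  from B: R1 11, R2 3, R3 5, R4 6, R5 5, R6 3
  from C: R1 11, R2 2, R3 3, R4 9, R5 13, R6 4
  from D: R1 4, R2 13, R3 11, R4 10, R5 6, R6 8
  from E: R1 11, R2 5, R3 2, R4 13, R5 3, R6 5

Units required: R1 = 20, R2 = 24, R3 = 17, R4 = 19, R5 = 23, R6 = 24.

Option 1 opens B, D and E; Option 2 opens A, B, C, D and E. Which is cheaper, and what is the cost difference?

Option 1 is cheaper by 40.

Option 1: {B, D, E}: R1→D 4·20=80, R2→B 3·24=72, R3→E 2·17=34, R4→B 6·19=114, R5→E 3·23=69, R6→B 3·24=72. Service 441; fixed 159; total 600.
Option 2: {A, B, C, D, E}: R1→A 3·20=60, R2→C 2·24=48, R3→E 2·17=34, R4→B 6·19=114, R5→E 3·23=69, R6→B 3·24=72. Service 397; fixed 243; total 640.
Difference: |600 − 640| = 40.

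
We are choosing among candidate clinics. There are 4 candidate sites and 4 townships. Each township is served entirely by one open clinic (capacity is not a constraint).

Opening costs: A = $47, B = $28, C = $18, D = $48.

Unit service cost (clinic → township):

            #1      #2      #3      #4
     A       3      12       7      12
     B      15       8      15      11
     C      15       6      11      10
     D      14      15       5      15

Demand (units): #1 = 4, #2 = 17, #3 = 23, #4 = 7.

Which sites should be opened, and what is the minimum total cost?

Open C and D; minimum total cost 409.

For any fixed open set, each township goes to its cheapest open site; total = fixed + service.
{C, D}: #1→D 14·4=56, #2→C 6·17=102, #3→D 5·23=115, #4→C 10·7=70. Service 343; fixed 66; total 409.
{A, C}: service 345 + fixed 65 = 410
{A, C, D}: service 299 + fixed 113 = 412
{A, B, C, D}: service 299 + fixed 141 = 440
No other subset beats 409.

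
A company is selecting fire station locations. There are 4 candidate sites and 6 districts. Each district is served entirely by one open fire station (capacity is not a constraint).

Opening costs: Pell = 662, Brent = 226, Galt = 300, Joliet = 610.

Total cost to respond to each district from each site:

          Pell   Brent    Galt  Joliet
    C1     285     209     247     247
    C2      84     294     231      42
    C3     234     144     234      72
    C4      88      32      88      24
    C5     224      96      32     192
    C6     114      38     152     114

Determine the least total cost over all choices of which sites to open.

For any fixed open set, each district goes to its cheapest open site; total = fixed + service.
{Brent}: C1→Brent 209, C2→Brent 294, C3→Brent 144, C4→Brent 32, C5→Brent 96, C6→Brent 38. Service 813; fixed 226; total 1039.
{Brent, Galt}: C1→Brent 209, C2→Galt 231, C3→Brent 144, C4→Brent 32, C5→Galt 32, C6→Brent 38. Service 686; fixed 526; total 1212.
{Galt}: C1→Galt 247, C2→Galt 231, C3→Galt 234, C4→Galt 88, C5→Galt 32, C6→Galt 152. Service 984; fixed 300; total 1284.
{Pell, Brent, Galt, Joliet}: C1→Brent 209, C2→Joliet 42, C3→Joliet 72, C4→Joliet 24, C5→Galt 32, C6→Brent 38. Service 417; fixed 1798; total 2215.
(All 15 nonempty subsets were checked; Brent only is lowest.)

Minimum total cost: 1039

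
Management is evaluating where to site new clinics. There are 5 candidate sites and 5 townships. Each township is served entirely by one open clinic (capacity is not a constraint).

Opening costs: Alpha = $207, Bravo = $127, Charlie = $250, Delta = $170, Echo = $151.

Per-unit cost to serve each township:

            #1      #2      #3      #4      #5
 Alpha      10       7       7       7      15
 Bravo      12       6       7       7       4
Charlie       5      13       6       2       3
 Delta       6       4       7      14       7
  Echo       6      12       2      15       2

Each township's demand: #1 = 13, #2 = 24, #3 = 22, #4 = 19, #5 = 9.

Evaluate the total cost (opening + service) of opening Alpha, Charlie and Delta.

Total cost: 985

Each township is assigned to its cheapest site among the open ones.
{Alpha, Charlie, Delta}: #1→Charlie 5·13=65, #2→Delta 4·24=96, #3→Charlie 6·22=132, #4→Charlie 2·19=38, #5→Charlie 3·9=27. Service 358; fixed 627; total 985.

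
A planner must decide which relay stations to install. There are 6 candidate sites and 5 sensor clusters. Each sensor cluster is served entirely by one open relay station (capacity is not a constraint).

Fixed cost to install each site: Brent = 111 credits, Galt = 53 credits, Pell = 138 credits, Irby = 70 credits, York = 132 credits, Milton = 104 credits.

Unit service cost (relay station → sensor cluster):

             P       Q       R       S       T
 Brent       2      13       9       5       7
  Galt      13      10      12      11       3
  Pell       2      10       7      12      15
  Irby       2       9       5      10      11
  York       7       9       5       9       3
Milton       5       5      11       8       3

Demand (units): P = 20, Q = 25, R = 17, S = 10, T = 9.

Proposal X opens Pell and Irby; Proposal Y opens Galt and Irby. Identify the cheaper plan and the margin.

Proposal X: {Pell, Irby}: P→Pell 2·20=40, Q→Irby 9·25=225, R→Irby 5·17=85, S→Irby 10·10=100, T→Irby 11·9=99. Service 549; fixed 208; total 757.
Proposal Y: {Galt, Irby}: P→Irby 2·20=40, Q→Irby 9·25=225, R→Irby 5·17=85, S→Irby 10·10=100, T→Galt 3·9=27. Service 477; fixed 123; total 600.
Difference: |757 − 600| = 157.

Proposal Y is cheaper by 157.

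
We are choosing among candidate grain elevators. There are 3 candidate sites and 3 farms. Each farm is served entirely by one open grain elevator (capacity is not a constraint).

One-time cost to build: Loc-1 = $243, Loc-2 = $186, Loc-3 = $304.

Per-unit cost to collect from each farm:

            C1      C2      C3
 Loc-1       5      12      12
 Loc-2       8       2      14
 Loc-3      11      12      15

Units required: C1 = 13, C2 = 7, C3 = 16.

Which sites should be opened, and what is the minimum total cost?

Open Loc-2 only; minimum total cost 528.

For any fixed open set, each farm goes to its cheapest open site; total = fixed + service.
{Loc-2}: C1→Loc-2 8·13=104, C2→Loc-2 2·7=14, C3→Loc-2 14·16=224. Service 342; fixed 186; total 528.
{Loc-1}: C1→Loc-1 5·13=65, C2→Loc-1 12·7=84, C3→Loc-1 12·16=192. Service 341; fixed 243; total 584.
{Loc-1, Loc-2}: C1→Loc-1 5·13=65, C2→Loc-2 2·7=14, C3→Loc-1 12·16=192. Service 271; fixed 429; total 700.
{Loc-1, Loc-2, Loc-3}: service 271 + fixed 733 = 1004
No other subset beats 528.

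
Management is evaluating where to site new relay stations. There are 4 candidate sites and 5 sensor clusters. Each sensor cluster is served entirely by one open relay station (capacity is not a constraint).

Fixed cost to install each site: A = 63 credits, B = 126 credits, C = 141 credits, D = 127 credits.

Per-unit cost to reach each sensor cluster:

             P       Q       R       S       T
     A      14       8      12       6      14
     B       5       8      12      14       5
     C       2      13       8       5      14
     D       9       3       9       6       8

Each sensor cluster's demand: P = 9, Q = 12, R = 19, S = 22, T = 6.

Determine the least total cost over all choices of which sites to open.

Minimum total cost: 595

For any fixed open set, each sensor cluster goes to its cheapest open site; total = fixed + service.
{D}: P→D 9·9=81, Q→D 3·12=36, R→D 9·19=171, S→D 6·22=132, T→D 8·6=48. Service 468; fixed 127; total 595.
{C, D}: service 364 + fixed 268 = 632
{A, D}: service 468 + fixed 190 = 658
{A, B, C, D}: P→C 2·9=18, Q→D 3·12=36, R→C 8·19=152, S→C 5·22=110, T→B 5·6=30. Service 346; fixed 457; total 803.
No other subset beats 595.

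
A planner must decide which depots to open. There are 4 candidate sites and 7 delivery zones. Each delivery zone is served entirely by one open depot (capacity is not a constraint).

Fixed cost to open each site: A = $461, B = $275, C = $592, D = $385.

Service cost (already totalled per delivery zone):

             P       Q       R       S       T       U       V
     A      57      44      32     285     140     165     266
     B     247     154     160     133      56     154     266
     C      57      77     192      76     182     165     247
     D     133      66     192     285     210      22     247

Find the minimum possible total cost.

For any fixed open set, each delivery zone goes to its cheapest open site; total = fixed + service.
{B}: P→B 247, Q→B 154, R→B 160, S→B 133, T→B 56, U→B 154, V→B 266. Service 1170; fixed 275; total 1445.
{A}: P→A 57, Q→A 44, R→A 32, S→A 285, T→A 140, U→A 165, V→A 266. Service 989; fixed 461; total 1450.
{B, D}: P→D 133, Q→D 66, R→B 160, S→B 133, T→B 56, U→D 22, V→D 247. Service 817; fixed 660; total 1477.
{A, B, C, D}: service 534 + fixed 1713 = 2247
No other subset beats 1445.

Minimum total cost: 1445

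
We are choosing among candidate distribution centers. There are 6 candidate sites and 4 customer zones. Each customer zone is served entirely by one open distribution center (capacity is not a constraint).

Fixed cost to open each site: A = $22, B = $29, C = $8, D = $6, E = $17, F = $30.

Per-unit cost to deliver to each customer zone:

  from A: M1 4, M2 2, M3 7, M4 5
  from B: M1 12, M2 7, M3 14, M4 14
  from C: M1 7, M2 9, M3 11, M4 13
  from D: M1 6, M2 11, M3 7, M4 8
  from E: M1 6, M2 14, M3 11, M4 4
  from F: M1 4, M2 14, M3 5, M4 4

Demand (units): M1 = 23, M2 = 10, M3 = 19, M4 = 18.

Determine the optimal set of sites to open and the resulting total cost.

Open A and F; minimum total cost 331.

For any fixed open set, each customer zone goes to its cheapest open site; total = fixed + service.
{A, F}: M1→A 4·23=92, M2→A 2·10=20, M3→F 5·19=95, M4→F 4·18=72. Service 279; fixed 52; total 331.
{A, D, F}: service 279 + fixed 58 = 337
{A, C, F}: service 279 + fixed 60 = 339
{A, B, C, D, E, F}: M1→A 4·23=92, M2→A 2·10=20, M3→F 5·19=95, M4→E 4·18=72. Service 279; fixed 112; total 391.
No other subset beats 331.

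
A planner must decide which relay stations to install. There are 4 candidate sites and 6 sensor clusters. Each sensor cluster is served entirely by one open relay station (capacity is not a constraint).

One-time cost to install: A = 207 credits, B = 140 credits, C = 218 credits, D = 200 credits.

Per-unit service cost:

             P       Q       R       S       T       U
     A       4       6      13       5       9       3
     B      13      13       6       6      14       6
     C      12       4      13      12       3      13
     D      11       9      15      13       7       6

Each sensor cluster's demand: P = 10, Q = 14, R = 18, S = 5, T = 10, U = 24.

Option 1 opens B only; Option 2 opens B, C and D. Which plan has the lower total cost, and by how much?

Option 1 is cheaper by 162.

Option 1: {B}: P→B 13·10=130, Q→B 13·14=182, R→B 6·18=108, S→B 6·5=30, T→B 14·10=140, U→B 6·24=144. Service 734; fixed 140; total 874.
Option 2: {B, C, D}: P→D 11·10=110, Q→C 4·14=56, R→B 6·18=108, S→B 6·5=30, T→C 3·10=30, U→B 6·24=144. Service 478; fixed 558; total 1036.
Difference: |874 − 1036| = 162.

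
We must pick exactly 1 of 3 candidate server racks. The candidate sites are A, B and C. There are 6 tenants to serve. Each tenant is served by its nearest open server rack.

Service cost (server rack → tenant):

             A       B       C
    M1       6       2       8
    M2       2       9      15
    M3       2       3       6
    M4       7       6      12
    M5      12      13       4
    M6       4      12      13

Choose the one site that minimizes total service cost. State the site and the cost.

Choose A only; total service cost 33.

With exactly 1 open, each tenant uses its cheapest among the chosen.
{A}: M1→A 6, M2→A 2, M3→A 2, M4→A 7, M5→A 12, M6→A 4. Service cost 33.
{B}: service cost 45
{C}: service cost 58
Among all 3 size-1 choices, {A} is lowest.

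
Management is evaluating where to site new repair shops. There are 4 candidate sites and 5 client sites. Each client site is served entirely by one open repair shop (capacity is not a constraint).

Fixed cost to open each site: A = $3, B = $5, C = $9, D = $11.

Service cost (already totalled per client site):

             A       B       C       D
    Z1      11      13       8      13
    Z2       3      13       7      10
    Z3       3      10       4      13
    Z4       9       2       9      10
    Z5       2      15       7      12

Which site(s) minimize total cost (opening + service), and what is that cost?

Open A and B; minimum total cost 29.

For any fixed open set, each client site goes to its cheapest open site; total = fixed + service.
{A, B}: Z1→A 11, Z2→A 3, Z3→A 3, Z4→B 2, Z5→A 2. Service 21; fixed 8; total 29.
{A}: service 28 + fixed 3 = 31
{A, B, C}: service 18 + fixed 17 = 35
{A, B, C, D}: service 18 + fixed 28 = 46
No other subset beats 29.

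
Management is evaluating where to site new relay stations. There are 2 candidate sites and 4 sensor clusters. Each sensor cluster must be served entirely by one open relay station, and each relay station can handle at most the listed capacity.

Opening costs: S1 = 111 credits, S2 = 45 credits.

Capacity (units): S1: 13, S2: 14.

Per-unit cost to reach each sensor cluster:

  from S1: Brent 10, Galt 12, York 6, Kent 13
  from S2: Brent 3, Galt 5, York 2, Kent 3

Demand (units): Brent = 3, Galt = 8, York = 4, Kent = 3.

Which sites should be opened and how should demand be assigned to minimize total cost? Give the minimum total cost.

Minimum total cost: 238

Open {S1, S2}: Brent→S2 3·3=9, Galt→S2 5·8=40, York→S1 6·4=24, Kent→S2 3·3=9.
Loads: S1 carries 4/13, S2 carries 14/14. Service 82; fixed 156; total 238.
Next best feasible plan costs 259.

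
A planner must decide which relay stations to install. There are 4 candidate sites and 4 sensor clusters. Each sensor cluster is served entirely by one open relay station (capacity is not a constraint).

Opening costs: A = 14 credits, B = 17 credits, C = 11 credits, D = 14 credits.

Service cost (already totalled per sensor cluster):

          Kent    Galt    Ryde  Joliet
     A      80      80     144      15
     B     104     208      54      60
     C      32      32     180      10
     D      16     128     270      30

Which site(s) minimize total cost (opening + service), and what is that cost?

For any fixed open set, each sensor cluster goes to its cheapest open site; total = fixed + service.
{B, C, D}: Kent→D 16, Galt→C 32, Ryde→B 54, Joliet→C 10. Service 112; fixed 42; total 154.
{B, C}: Kent→C 32, Galt→C 32, Ryde→B 54, Joliet→C 10. Service 128; fixed 28; total 156.
{A, B, C, D}: service 112 + fixed 56 = 168
{C}: Kent→C 32, Galt→C 32, Ryde→C 180, Joliet→C 10. Service 254; fixed 11; total 265.
(All 15 nonempty subsets were checked; B, C and D is lowest.)

Open B, C and D; minimum total cost 154.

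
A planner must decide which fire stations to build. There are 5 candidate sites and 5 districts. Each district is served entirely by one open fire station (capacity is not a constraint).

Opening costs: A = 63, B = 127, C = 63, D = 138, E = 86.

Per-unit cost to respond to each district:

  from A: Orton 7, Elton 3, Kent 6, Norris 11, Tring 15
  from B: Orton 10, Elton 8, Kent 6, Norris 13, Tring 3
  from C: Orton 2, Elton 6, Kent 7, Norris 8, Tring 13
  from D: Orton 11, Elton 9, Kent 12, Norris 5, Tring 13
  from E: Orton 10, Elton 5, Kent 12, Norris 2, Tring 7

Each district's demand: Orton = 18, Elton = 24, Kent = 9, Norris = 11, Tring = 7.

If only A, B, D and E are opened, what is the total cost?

Each district is assigned to its cheapest site among the open ones.
{A, B, D, E}: Orton→A 7·18=126, Elton→A 3·24=72, Kent→A 6·9=54, Norris→E 2·11=22, Tring→B 3·7=21. Service 295; fixed 414; total 709.

Total cost: 709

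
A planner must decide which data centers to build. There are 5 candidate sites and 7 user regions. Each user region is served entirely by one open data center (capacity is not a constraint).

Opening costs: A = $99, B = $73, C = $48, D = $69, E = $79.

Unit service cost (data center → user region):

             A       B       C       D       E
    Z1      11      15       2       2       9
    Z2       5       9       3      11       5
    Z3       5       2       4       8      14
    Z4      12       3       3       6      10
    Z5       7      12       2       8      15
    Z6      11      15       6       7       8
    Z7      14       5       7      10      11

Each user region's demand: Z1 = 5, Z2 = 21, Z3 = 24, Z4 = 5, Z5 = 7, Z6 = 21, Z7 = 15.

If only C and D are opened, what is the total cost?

Total cost: 546

Each user region is assigned to its cheapest site among the open ones.
{C, D}: Z1→C 2·5=10, Z2→C 3·21=63, Z3→C 4·24=96, Z4→C 3·5=15, Z5→C 2·7=14, Z6→C 6·21=126, Z7→C 7·15=105. Service 429; fixed 117; total 546.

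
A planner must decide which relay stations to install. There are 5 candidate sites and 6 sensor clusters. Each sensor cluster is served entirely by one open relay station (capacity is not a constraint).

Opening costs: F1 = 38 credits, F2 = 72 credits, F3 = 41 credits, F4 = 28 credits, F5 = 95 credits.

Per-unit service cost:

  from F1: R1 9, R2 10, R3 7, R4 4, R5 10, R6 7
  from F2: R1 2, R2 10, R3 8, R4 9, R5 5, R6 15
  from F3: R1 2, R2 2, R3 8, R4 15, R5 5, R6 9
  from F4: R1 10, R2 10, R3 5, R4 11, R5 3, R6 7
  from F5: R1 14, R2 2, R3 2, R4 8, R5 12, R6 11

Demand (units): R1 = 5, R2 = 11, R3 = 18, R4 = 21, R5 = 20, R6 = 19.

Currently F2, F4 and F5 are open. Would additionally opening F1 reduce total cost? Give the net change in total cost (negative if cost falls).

Yes — net change −46 (cost falls by 46).

Current service cost with {F2, F4, F5}: 429.
Adding F1: each sensor cluster re-picks its cheapest; new service cost 345, saving 84.
Extra fixed cost: 38. Net change = 38 − 84 = -46.
(Totals: 624 → 578.)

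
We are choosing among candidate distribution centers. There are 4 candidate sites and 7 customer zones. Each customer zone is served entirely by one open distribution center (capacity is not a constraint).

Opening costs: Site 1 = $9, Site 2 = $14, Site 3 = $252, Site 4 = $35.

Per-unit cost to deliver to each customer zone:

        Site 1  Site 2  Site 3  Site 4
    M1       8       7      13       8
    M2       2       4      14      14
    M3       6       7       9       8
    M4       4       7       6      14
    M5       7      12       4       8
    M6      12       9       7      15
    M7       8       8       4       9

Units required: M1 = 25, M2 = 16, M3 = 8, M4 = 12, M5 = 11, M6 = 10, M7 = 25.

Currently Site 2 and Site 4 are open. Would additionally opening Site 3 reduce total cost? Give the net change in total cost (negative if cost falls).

No — net change +76 (cost rises by 76).

Current service cost with {Site 2, Site 4}: 757.
Adding Site 3: each customer zone re-picks its cheapest; new service cost 581, saving 176.
Extra fixed cost: 252. Net change = 252 − 176 = 76.
(Totals: 806 → 882.)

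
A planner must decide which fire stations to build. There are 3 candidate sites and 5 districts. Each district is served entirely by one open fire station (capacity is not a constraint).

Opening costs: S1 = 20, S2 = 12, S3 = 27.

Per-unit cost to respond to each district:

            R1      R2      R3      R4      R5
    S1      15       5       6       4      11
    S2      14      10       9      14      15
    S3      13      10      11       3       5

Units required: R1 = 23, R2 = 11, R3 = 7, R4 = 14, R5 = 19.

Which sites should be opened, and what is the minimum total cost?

For any fixed open set, each district goes to its cheapest open site; total = fixed + service.
{S1, S3}: R1→S3 13·23=299, R2→S1 5·11=55, R3→S1 6·7=42, R4→S3 3·14=42, R5→S3 5·19=95. Service 533; fixed 47; total 580.
{S1, S2, S3}: R1→S3 13·23=299, R2→S1 5·11=55, R3→S1 6·7=42, R4→S3 3·14=42, R5→S3 5·19=95. Service 533; fixed 59; total 592.
{S2, S3}: R1→S3 13·23=299, R2→S2 10·11=110, R3→S2 9·7=63, R4→S3 3·14=42, R5→S3 5·19=95. Service 609; fixed 39; total 648.
{S2}: service 976 + fixed 12 = 988
(All 7 nonempty subsets were checked; S1 and S3 is lowest.)

Open S1 and S3; minimum total cost 580.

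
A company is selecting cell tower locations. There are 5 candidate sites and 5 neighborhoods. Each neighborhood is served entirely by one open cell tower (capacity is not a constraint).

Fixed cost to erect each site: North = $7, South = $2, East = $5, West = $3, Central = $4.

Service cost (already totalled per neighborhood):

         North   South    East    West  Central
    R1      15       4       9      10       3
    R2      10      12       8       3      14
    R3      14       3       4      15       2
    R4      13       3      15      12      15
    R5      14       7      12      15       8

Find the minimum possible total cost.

Minimum total cost: 25

For any fixed open set, each neighborhood goes to its cheapest open site; total = fixed + service.
{South, West}: R1→South 4, R2→West 3, R3→South 3, R4→South 3, R5→South 7. Service 20; fixed 5; total 25.
{South, West, Central}: R1→Central 3, R2→West 3, R3→Central 2, R4→South 3, R5→South 7. Service 18; fixed 9; total 27.
{South, East, West}: service 20 + fixed 10 = 30
{North, South, East, West, Central}: service 18 + fixed 21 = 39
No other subset beats 25.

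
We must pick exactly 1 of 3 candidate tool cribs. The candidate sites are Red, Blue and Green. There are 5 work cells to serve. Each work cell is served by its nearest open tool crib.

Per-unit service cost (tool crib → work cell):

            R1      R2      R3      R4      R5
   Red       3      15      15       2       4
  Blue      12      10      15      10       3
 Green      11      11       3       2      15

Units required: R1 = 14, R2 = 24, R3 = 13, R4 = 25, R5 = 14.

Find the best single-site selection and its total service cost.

Choose Red only; total service cost 703.

With exactly 1 open, each work cell uses its cheapest among the chosen.
{Red}: R1→Red 3·14=42, R2→Red 15·24=360, R3→Red 15·13=195, R4→Red 2·25=50, R5→Red 4·14=56. Service cost 703.
{Green}: service cost 717
{Blue}: service cost 895
Among all 3 size-1 choices, {Red} is lowest.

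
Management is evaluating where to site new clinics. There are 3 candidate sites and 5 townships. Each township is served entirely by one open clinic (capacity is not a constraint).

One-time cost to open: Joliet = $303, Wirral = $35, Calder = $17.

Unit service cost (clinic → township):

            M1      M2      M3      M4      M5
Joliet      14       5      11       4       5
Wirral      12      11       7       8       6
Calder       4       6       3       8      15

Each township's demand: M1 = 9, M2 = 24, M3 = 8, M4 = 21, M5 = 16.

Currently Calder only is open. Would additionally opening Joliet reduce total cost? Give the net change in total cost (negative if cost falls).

No — net change +35 (cost rises by 35).

Current service cost with {Calder}: 612.
Adding Joliet: each township re-picks its cheapest; new service cost 344, saving 268.
Extra fixed cost: 303. Net change = 303 − 268 = 35.
(Totals: 629 → 664.)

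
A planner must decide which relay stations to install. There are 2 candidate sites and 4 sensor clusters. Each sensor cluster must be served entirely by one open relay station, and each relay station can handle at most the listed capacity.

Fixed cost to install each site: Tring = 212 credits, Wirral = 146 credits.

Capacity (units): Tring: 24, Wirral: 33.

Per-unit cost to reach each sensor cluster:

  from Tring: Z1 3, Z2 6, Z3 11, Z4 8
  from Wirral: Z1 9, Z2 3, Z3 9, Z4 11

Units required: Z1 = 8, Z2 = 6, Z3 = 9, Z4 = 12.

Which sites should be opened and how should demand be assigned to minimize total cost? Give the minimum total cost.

Minimum total cost: 577

Open {Tring, Wirral}: Z1→Tring 3·8=24, Z2→Wirral 3·6=18, Z3→Wirral 9·9=81, Z4→Tring 8·12=96.
Loads: Tring carries 20/24, Wirral carries 15/33. Service 219; fixed 358; total 577.
Next best feasible plan costs 613.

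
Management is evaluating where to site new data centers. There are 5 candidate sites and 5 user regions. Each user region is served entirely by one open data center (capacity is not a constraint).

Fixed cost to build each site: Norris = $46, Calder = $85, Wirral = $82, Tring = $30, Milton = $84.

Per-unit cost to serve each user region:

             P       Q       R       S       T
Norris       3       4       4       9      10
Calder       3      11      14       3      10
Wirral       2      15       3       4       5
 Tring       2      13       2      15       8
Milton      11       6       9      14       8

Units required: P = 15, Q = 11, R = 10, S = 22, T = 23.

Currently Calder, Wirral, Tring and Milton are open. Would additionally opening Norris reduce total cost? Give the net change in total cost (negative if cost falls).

No — net change +24 (cost rises by 24).

Current service cost with {Calder, Wirral, Tring, Milton}: 297.
Adding Norris: each user region re-picks its cheapest; new service cost 275, saving 22.
Extra fixed cost: 46. Net change = 46 − 22 = 24.
(Totals: 578 → 602.)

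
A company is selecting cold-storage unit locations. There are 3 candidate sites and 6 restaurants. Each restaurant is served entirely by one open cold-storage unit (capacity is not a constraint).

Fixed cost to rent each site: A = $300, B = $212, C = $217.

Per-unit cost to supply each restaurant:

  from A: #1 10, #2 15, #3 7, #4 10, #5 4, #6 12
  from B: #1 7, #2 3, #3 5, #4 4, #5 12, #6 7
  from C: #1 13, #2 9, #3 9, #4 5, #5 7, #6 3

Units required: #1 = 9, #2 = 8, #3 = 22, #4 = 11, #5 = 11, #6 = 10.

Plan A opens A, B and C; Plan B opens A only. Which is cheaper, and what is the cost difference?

Plan A: {A, B, C}: #1→B 7·9=63, #2→B 3·8=24, #3→B 5·22=110, #4→B 4·11=44, #5→A 4·11=44, #6→C 3·10=30. Service 315; fixed 729; total 1044.
Plan B: {A}: #1→A 10·9=90, #2→A 15·8=120, #3→A 7·22=154, #4→A 10·11=110, #5→A 4·11=44, #6→A 12·10=120. Service 638; fixed 300; total 938.
Difference: |1044 − 938| = 106.

Plan B is cheaper by 106.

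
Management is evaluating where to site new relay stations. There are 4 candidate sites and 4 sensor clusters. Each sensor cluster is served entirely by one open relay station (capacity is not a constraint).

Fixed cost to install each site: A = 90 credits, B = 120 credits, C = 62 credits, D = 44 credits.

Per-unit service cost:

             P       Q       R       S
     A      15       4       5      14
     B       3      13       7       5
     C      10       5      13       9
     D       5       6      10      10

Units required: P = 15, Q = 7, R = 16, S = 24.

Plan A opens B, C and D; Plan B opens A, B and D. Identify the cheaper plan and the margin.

Plan A: {B, C, D}: P→B 3·15=45, Q→C 5·7=35, R→B 7·16=112, S→B 5·24=120. Service 312; fixed 226; total 538.
Plan B: {A, B, D}: P→B 3·15=45, Q→A 4·7=28, R→A 5·16=80, S→B 5·24=120. Service 273; fixed 254; total 527.
Difference: |538 − 527| = 11.

Plan B is cheaper by 11.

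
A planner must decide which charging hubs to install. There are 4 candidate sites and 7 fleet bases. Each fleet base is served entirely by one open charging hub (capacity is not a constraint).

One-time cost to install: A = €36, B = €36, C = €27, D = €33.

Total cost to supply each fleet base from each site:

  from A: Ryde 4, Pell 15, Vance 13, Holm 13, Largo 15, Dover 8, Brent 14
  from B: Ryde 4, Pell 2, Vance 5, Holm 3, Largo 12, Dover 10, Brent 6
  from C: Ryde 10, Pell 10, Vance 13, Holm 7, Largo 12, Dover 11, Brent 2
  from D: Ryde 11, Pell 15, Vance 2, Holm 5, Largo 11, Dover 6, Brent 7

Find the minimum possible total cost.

For any fixed open set, each fleet base goes to its cheapest open site; total = fixed + service.
{B}: Ryde→B 4, Pell→B 2, Vance→B 5, Holm→B 3, Largo→B 12, Dover→B 10, Brent→B 6. Service 42; fixed 36; total 78.
{D}: Ryde→D 11, Pell→D 15, Vance→D 2, Holm→D 5, Largo→D 11, Dover→D 6, Brent→D 7. Service 57; fixed 33; total 90.
{C}: service 65 + fixed 27 = 92
{A, B, C, D}: Ryde→A 4, Pell→B 2, Vance→D 2, Holm→B 3, Largo→D 11, Dover→D 6, Brent→C 2. Service 30; fixed 132; total 162.
No other subset beats 78.

Minimum total cost: 78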